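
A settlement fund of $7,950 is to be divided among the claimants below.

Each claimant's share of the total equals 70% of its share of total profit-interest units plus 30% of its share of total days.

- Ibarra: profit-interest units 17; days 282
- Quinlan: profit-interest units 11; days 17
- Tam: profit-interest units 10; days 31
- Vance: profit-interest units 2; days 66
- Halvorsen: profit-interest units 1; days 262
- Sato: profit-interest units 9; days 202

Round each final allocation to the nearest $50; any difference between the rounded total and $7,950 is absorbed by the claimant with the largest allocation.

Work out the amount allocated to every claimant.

Ibarra: $2,700 · Quinlan: $1,250 · Tam: $1,200 · Vance: $400 · Halvorsen: $850 · Sato: $1,550

Totals — profit-interest units 50, days 860.
Blended shares (70% profit-interest units + 30% days): Ibarra 0.3364; Quinlan 0.1599; Tam 0.1508; Vance 0.0510; Halvorsen 0.1054; Sato 0.1965.
Proportional shares: Ibarra 2,674.16; Quinlan 1,271.45; Tam 1,198.97; Vance 405.63; Halvorsen 837.89; Sato 1,561.90.
At nearest $50: Ibarra $2,650; Quinlan $1,250; Tam $1,200; Vance $400; Halvorsen $850; Sato $1,550. Sum = $7,900.
Difference $7,950 − $7,900 = +$50 applied to largest allocation (Ibarra): Ibarra becomes $2,700.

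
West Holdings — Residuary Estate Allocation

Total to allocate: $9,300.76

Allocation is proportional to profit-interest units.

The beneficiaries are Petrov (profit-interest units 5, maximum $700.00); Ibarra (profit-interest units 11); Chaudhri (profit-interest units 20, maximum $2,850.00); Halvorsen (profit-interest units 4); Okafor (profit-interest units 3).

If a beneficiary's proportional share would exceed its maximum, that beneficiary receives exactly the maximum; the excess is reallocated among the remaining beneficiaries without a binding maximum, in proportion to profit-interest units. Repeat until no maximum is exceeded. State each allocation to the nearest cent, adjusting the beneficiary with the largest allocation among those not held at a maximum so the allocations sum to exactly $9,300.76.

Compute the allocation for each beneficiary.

Petrov: $700.00; Ibarra: $3,514.35; Chaudhri: $2,850.00; Halvorsen: $1,277.95; Okafor: $958.46

Combined profit-interest units = 43.
Unconstrained shares: Petrov 1,081.4837; Ibarra 2,379.2642; Chaudhri 4,325.9349; Halvorsen 865.1870; Okafor 648.8902.
Capped: Petrov ($700.00), Chaudhri ($2,850.00); remaining pool $5,750.76 reallocated over remaining profit-interest units 18.
Redistributed shares: Ibarra 3,514.3533 → $3,514.35; Halvorsen 1,277.9467 → $1,277.95; Okafor 958.4600 → $958.46.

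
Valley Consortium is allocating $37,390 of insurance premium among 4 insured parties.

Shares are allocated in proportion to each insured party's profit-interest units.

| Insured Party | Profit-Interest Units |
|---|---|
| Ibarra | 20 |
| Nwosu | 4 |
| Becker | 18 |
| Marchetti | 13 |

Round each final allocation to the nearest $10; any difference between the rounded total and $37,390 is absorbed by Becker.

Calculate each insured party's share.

Ibarra: $13,600 · Nwosu: $2,720 · Becker: $12,230 · Marchetti: $8,840

Profit-interest units total: 55.
Pro-rata amounts: Ibarra 20/55 × $37,390 = 13,596.36; Nwosu 4/55 × $37,390 = 2,719.27; Becker 18/55 × $37,390 = 12,236.73; Marchetti 13/55 × $37,390 = 8,837.64.
At nearest $10: Ibarra $13,600; Nwosu $2,720; Becker $12,240; Marchetti $8,840. Sum = $37,400.
Difference $37,390 − $37,400 = −$10 applied to Becker: Becker becomes $12,230.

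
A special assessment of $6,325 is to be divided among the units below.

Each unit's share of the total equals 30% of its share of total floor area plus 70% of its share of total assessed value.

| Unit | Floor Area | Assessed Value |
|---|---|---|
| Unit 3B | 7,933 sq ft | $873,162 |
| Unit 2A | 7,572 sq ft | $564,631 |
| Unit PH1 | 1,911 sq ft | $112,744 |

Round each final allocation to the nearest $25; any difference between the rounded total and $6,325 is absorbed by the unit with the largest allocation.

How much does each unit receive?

Unit 3B: $3,375 | Unit 2A: $2,425 | Unit PH1: $525

Floor area total 17,416; assessed value total 1,550,537.
Combined weights (30% floor area + 70% assessed value): Unit 3B 0.5308; Unit 2A 0.3853; Unit PH1 0.0838.
Pro-rata amounts: Unit 3B 3,357.59; Unit 2A 2,437.26; Unit PH1 530.14.
After rounding ($25): Unit 3B $3,350; Unit 2A $2,425; Unit PH1 $525. Sum = $6,300.
Difference $6,325 − $6,300 = +$25 applied to largest allocation (Unit 3B): Unit 3B becomes $3,375.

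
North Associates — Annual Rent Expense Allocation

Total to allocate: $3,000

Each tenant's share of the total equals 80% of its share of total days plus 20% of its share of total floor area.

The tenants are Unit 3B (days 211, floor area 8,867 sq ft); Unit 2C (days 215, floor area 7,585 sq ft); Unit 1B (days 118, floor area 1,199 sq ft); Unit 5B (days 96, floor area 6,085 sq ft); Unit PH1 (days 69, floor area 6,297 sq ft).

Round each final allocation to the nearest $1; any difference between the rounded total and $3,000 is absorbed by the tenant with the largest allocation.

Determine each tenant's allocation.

Totals — days 709, floor area 30,033.
Blended shares (80% days + 20% floor area): Unit 3B 0.2971; Unit 2C 0.2931; Unit 1B 0.1411; Unit 5B 0.1488; Unit PH1 0.1198.
Proportional shares: Unit 3B 891.39; Unit 2C 879.32; Unit 1B 423.39; Unit 5B 446.53; Unit PH1 359.37.
At nearest $1: Unit 3B $891; Unit 2C $879; Unit 1B $423; Unit 5B $447; Unit PH1 $359. Sum = $2,999.
Difference $3,000 − $2,999 = +$1 applied to largest allocation (Unit 3B): Unit 3B becomes $892.

Unit 3B: $892 · Unit 2C: $879 · Unit 1B: $423 · Unit 5B: $447 · Unit PH1: $359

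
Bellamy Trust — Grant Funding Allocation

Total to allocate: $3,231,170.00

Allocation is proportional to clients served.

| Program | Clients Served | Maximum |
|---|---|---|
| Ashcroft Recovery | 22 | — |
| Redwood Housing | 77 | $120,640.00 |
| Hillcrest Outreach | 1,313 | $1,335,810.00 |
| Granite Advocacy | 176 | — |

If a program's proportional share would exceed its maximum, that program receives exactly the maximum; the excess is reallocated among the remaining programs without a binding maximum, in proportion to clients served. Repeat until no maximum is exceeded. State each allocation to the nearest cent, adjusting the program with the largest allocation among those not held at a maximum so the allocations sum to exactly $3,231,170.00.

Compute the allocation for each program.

Total clients served = 1,588.
Proportional shares (ignoring caps): Ashcroft Recovery 44,764.3199; Redwood Housing 156,675.1196; Hillcrest Outreach 2,671,616.0013; Granite Advocacy 358,114.5592.
Capped: Redwood Housing ($120,640.00), Hillcrest Outreach ($1,335,810.00); residual $1,774,720.00 reallocated over remaining clients served 198.
Shares after redistribution: Ashcroft Recovery 197,191.1111 → $197,191.11; Granite Advocacy 1,577,528.8889 → $1,577,528.89.

Ashcroft Recovery: $197,191.11; Redwood Housing: $120,640.00; Hillcrest Outreach: $1,335,810.00; Granite Advocacy: $1,577,528.89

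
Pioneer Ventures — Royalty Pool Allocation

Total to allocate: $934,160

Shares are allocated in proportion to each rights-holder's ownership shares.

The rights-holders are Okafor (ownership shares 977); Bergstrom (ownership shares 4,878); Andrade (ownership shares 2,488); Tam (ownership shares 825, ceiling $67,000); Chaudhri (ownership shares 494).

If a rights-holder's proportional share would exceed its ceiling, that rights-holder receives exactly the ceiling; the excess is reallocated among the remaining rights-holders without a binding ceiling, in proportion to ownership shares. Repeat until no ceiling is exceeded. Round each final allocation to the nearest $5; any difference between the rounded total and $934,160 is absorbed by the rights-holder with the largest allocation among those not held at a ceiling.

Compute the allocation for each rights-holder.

Combined ownership shares = 9,662.
Pro-rata shares before constraints: Okafor 94,460.19; Bergstrom 471,624.14; Andrade 240,549.58; Tam 79,764.23; Chaudhri 47,761.85.
Held at cap: Tam ($67,000); residual $867,160 reallocated over remaining ownership shares 8,837.
Remaining shares: Okafor 95,871.37 → $95,870; Bergstrom 478,669.96 → $478,670; Andrade 244,143.27 → $244,145; Chaudhri 48,475.39 → $48,475.

Okafor: $95,870; Bergstrom: $478,670; Andrade: $244,145; Tam: $67,000; Chaudhri: $48,475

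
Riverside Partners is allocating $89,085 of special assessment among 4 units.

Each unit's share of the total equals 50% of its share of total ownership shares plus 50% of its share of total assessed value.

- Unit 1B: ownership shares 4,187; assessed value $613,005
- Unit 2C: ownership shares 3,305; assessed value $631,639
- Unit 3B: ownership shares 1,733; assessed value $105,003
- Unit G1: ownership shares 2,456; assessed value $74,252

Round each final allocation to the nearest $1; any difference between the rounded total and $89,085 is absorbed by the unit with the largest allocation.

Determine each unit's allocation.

Ownership shares total 11,681; assessed value total 1,423,899.
Combined weights (50% ownership shares + 50% assessed value): Unit 1B 0.3945; Unit 2C 0.3633; Unit 3B 0.1111; Unit G1 0.1312.
Proportional shares: Unit 1B 35,142.11; Unit 2C 32,361.74; Unit 3B 9,893.06; Unit G1 11,688.08.
After rounding ($1): Unit 1B $35,142; Unit 2C $32,362; Unit 3B $9,893; Unit G1 $11,688. Sum = $89,085.
Rounded total matches; no reconciliation needed.

Unit 1B: $35,142 · Unit 2C: $32,362 · Unit 3B: $9,893 · Unit G1: $11,688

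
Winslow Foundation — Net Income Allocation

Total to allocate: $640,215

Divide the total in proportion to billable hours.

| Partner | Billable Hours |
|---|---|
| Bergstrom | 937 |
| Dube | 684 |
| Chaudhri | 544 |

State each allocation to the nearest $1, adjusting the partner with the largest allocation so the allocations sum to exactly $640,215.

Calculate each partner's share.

Sum of billable hours: 2,165.
Raw shares: Bergstrom 937/2,165 × $640,215 = 277,081.503; Dube 684/2,165 × $640,215 = 202,266.54; Chaudhri 544/2,165 × $640,215 = 160,866.96.
At nearest $1: Bergstrom $277,082; Dube $202,267; Chaudhri $160,867. Sum = $640,216.
Difference $640,215 − $640,216 = −$1 applied to largest allocation (Bergstrom): Bergstrom becomes $277,081.

Bergstrom: $277,081 | Dube: $202,267 | Chaudhri: $160,867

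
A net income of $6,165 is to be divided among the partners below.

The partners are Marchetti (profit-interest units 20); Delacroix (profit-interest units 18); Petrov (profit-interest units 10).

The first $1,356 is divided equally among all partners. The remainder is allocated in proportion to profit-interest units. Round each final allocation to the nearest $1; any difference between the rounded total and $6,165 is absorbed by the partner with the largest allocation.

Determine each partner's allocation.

Marchetti: $2,456; Delacroix: $2,255; Petrov: $1,454

$1,356 shared equally gives $452 per partner.
Remainder $4,809 by profit-interest units (total 48): Marchetti 2,003.75 → $2,004; Delacroix 1,803.38 → $1,803; Petrov 1,001.88 → $1,002.
Totals: Marchetti $452 + $2,004 = $2,456; Delacroix $452 + $1,803 = $2,255; Petrov $452 + $1,002 = $1,454.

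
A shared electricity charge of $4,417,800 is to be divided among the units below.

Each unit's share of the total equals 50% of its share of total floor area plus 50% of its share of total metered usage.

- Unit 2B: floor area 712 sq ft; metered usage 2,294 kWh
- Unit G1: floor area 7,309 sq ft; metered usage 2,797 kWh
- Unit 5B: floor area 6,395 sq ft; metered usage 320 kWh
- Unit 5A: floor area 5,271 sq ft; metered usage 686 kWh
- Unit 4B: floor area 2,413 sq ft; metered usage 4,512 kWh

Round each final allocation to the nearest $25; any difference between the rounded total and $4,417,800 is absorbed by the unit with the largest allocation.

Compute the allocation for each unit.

Floor area total 22,100; metered usage total 10,609.
Blended shares (50% floor area + 50% metered usage): Unit 2B 0.1242; Unit G1 0.2972; Unit 5B 0.1598; Unit 5A 0.1516; Unit 4B 0.2672.
Pro-rata amounts: Unit 2B 548,798.32; Unit G1 1,312,899.60; Unit 5B 705,808.90; Unit 5A 669,669.71; Unit 4B 1,180,623.46.
Rounded to nearest $25: Unit 2B $548,800; Unit G1 $1,312,900; Unit 5B $705,800; Unit 5A $669,675; Unit 4B $1,180,625. Sum = $4,417,800.
No rounding difference to absorb.

Unit 2B: $548,800 · Unit G1: $1,312,900 · Unit 5B: $705,800 · Unit 5A: $669,675 · Unit 4B: $1,180,625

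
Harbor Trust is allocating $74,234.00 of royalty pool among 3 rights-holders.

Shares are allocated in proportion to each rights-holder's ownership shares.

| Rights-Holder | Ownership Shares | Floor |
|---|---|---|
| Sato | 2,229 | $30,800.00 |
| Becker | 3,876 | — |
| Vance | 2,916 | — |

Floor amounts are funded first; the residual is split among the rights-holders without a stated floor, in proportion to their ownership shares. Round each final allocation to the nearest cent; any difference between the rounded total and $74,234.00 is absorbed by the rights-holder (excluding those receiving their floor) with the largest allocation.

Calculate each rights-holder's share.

Sato: $30,800.00 | Becker: $24,786.54 | Vance: $18,647.46

Minimums first: Sato $30,800.00. Residual $43,434.00.
Residual split over remaining ownership shares 6,792: Becker 24,786.5406 → $24,786.54; Vance 18,647.4594 → $18,647.46.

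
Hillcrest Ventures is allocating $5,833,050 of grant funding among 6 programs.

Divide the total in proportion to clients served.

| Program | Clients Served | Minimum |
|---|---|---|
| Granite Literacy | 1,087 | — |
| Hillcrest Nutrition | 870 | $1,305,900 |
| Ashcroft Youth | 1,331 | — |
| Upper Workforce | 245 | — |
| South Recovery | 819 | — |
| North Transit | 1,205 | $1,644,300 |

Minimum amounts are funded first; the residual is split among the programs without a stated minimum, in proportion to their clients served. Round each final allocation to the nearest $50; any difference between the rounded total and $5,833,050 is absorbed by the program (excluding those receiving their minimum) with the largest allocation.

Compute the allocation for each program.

Guaranteed amounts: Hillcrest Nutrition $1,305,900; North Transit $1,644,300. Remaining pool $2,882,850.
Remaining pool split over remaining clients served 3,482: Granite Literacy 899,959.20 → $899,950; Ashcroft Youth 1,101,973.97 → $1,101,950; Upper Workforce 202,842.69 → $202,850; South Recovery 678,074.14 → $678,050.
Rounding difference +$50 applied to Ashcroft Youth → $1,102,000.

Granite Literacy: $899,950; Hillcrest Nutrition: $1,305,900; Ashcroft Youth: $1,102,000; Upper Workforce: $202,850; South Recovery: $678,050; North Transit: $1,644,300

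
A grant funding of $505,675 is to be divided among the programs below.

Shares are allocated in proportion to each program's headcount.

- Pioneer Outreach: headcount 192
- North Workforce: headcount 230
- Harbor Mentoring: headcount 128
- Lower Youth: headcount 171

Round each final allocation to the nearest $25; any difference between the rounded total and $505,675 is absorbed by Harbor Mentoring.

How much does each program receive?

Total headcount = 721.
Raw shares: Pioneer Outreach 192/721 × $505,675 = 134,659.64; North Workforce 230/721 × $505,675 = 161,311.03; Harbor Mentoring 128/721 × $505,675 = 89,773.09; Lower Youth 171/721 × $505,675 = 119,931.24.
At nearest $25: Pioneer Outreach $134,650; North Workforce $161,300; Harbor Mentoring $89,775; Lower Youth $119,925. Sum = $505,650.
Difference $505,675 − $505,650 = +$25 applied to Harbor Mentoring: Harbor Mentoring becomes $89,800.

Pioneer Outreach: $134,650 · North Workforce: $161,300 · Harbor Mentoring: $89,800 · Lower Youth: $119,925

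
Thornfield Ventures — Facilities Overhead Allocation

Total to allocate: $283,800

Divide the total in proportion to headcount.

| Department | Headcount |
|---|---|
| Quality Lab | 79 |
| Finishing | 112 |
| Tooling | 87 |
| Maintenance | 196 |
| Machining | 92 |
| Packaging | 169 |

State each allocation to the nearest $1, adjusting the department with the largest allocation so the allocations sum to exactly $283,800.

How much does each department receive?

Total headcount = 735.
Proportional shares: Quality Lab 79/735 × $283,800 = 30,503.67; Finishing 112/735 × $283,800 = 43,245.71; Tooling 87/735 × $283,800 = 33,592.65; Maintenance 196/735 × $283,800 = 75,680.00; Machining 92/735 × $283,800 = 35,523.27; Packaging 169/735 × $283,800 = 65,254.69.
After rounding ($1): Quality Lab $30,504; Finishing $43,246; Tooling $33,593; Maintenance $75,680; Machining $35,523; Packaging $65,255. Sum = $283,801.
Difference $283,800 − $283,801 = −$1 applied to largest allocation (Maintenance): Maintenance becomes $75,679.

Quality Lab: $30,504; Finishing: $43,246; Tooling: $33,593; Maintenance: $75,679; Machining: $35,523; Packaging: $65,255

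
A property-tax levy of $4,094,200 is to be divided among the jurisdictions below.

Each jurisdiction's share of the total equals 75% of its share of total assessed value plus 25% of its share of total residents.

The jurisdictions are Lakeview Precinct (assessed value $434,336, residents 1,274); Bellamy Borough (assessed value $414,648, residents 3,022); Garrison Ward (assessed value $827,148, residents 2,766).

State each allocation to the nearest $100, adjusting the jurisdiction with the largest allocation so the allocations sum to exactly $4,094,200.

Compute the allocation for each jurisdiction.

Lakeview Precinct: $980,300 | Bellamy Borough: $1,197,600 | Garrison Ward: $1,916,300

Totals — assessed value 1,676,132, residents 7,062.
Composite weights (75% assessed value + 25% residents): Lakeview Precinct 0.2394; Bellamy Borough 0.2925; Garrison Ward 0.4680.
Pro-rata amounts: Lakeview Precinct 980,348.00; Bellamy Borough 1,197,630.96; Garrison Ward 1,916,221.04.
After rounding ($100): Lakeview Precinct $980,300; Bellamy Borough $1,197,600; Garrison Ward $1,916,200. Sum = $4,094,100.
Difference $4,094,200 − $4,094,100 = +$100 applied to largest allocation (Garrison Ward): Garrison Ward becomes $1,916,300.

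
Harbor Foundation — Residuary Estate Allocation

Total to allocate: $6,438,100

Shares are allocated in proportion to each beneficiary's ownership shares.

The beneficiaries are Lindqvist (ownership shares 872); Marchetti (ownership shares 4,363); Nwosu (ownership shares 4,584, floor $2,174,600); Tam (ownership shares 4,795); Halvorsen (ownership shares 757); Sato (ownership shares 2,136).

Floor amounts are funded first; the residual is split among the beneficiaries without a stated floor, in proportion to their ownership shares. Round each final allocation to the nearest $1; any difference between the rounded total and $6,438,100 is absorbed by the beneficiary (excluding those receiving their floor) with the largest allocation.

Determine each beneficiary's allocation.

Minimums first: Nwosu $2,174,600. Remaining pool $4,263,500.
Remaining pool split over remaining ownership shares 12,923: Lindqvist 287,686.45 → $287,686; Marchetti 1,439,422.00 → $1,439,422; Tam 1,581,945.56 → $1,581,946; Halvorsen 249,746.15 → $249,746; Sato 704,699.84 → $704,700.

Lindqvist: $287,686 | Marchetti: $1,439,422 | Nwosu: $2,174,600 | Tam: $1,581,946 | Halvorsen: $249,746 | Sato: $704,700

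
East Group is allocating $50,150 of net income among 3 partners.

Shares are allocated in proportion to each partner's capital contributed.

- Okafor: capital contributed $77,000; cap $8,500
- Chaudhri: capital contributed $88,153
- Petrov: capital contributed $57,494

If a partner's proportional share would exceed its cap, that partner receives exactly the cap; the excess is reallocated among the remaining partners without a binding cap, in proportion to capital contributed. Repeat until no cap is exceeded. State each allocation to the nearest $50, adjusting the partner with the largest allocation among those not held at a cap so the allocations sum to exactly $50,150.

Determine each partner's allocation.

Okafor: $8,500 · Chaudhri: $25,200 · Petrov: $16,450

Combined capital contributed = 222,647.
Proportional shares (ignoring caps): Okafor 17,343.82; Chaudhri 19,855.97; Petrov 12,950.20.
Cap binds for Okafor ($8,500); residual $41,650 reallocated over remaining capital contributed 145,647.
Redistributed shares: Chaudhri 25,208.71 → $25,200; Petrov 16,441.29 → $16,450.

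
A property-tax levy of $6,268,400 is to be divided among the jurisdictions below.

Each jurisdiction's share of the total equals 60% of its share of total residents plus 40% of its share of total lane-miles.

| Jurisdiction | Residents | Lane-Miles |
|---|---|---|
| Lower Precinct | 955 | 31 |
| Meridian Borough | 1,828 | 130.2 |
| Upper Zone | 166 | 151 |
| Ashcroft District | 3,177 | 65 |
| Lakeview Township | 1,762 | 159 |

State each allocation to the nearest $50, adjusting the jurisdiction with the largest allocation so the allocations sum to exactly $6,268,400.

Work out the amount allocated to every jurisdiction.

Lower Precinct: $600,300; Meridian Borough: $1,480,450; Upper Zone: $785,250; Ashcroft District: $1,818,750; Lakeview Township: $1,583,650

Residents total 7,888; lane-miles total 536.2.
Combined weights (60% residents + 40% lane-miles): Lower Precinct 0.0958; Meridian Borough 0.2362; Upper Zone 0.1253; Ashcroft District 0.2901; Lakeview Township 0.2526.
Raw shares: Lower Precinct 600,310.17; Meridian Borough 1,480,436.80; Upper Zone 785,250.68; Ashcroft District 1,818,761.12; Lakeview Township 1,583,641.22.
After rounding ($50): Lower Precinct $600,300; Meridian Borough $1,480,450; Upper Zone $785,250; Ashcroft District $1,818,750; Lakeview Township $1,583,650. Sum = $6,268,400.
Rounded total matches; no reconciliation needed.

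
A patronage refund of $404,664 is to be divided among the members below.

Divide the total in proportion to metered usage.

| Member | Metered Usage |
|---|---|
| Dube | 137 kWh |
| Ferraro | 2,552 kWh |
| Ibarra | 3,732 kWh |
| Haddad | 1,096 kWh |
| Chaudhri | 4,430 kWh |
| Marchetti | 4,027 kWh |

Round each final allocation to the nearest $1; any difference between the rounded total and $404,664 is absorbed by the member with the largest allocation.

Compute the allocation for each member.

Dube: $3,471; Ferraro: $64,649; Ibarra: $94,542; Haddad: $27,765; Chaudhri: $112,222; Marchetti: $102,015

Sum of metered usage: 15,974.
Unrounded shares: Dube 137/15,974 × $404,664 = 3,470.58; Ferraro 2,552/15,974 × $404,664 = 64,648.96; Ibarra 3,732/15,974 × $404,664 = 94,541.51; Haddad 1,096/15,974 × $404,664 = 27,764.60; Chaudhri 4,430/15,974 × $404,664 = 112,223.71; Marchetti 4,027/15,974 × $404,664 = 102,014.64.
At nearest $1: Dube $3,471; Ferraro $64,649; Ibarra $94,542; Haddad $27,765; Chaudhri $112,224; Marchetti $102,015. Sum = $404,666.
Difference $404,664 − $404,666 = −$2 applied to largest allocation (Chaudhri): Chaudhri becomes $112,222.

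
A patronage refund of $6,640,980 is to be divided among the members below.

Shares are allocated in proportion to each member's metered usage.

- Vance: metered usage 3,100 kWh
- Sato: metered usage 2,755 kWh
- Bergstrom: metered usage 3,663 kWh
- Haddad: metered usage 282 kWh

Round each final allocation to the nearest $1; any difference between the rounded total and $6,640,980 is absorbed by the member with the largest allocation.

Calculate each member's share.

Vance: $2,100,718 | Sato: $1,866,929 | Bergstrom: $2,482,235 | Haddad: $191,098

Sum of metered usage: 9,800.
Pro-rata amounts: Vance 3,100/9,800 × $6,640,980 = 2,100,718.16; Sato 2,755/9,800 × $6,640,980 = 1,866,928.56; Bergstrom 3,663/9,800 × $6,640,980 = 2,482,235.69; Haddad 282/9,800 × $6,640,980 = 191,097.59.
At nearest $1: Vance $2,100,718; Sato $1,866,929; Bergstrom $2,482,236; Haddad $191,098. Sum = $6,640,981.
Difference $6,640,980 − $6,640,981 = −$1 applied to largest allocation (Bergstrom): Bergstrom becomes $2,482,235.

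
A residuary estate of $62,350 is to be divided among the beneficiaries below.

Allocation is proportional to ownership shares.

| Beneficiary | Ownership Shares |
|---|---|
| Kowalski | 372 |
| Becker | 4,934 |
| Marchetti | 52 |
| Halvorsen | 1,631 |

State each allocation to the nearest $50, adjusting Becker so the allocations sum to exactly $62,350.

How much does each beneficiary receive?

Ownership shares total: 6,989.
Proportional shares: Kowalski 372/6,989 × $62,350 = 3,318.67; Becker 4,934/6,989 × $62,350 = 44,017.01; Marchetti 52/6,989 × $62,350 = 463.90; Halvorsen 1,631/6,989 × $62,350 = 14,550.41.
At nearest $50: Kowalski $3,300; Becker $44,000; Marchetti $450; Halvorsen $14,550. Sum = $62,300.
Difference $62,350 − $62,300 = +$50 applied to Becker: Becker becomes $44,050.

Kowalski: $3,300; Becker: $44,050; Marchetti: $450; Halvorsen: $14,550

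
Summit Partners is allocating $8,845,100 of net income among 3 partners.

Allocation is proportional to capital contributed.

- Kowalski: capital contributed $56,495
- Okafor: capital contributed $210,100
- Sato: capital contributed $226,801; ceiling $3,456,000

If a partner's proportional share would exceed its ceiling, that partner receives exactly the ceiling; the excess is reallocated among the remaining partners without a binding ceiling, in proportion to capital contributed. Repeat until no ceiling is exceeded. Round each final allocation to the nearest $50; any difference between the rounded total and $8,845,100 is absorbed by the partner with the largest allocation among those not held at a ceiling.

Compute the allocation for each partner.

Kowalski: $1,142,000 | Okafor: $4,247,100 | Sato: $3,456,000

Combined capital contributed = 493,396.
Unconstrained shares: Kowalski 1,012,784.71; Okafor 3,766,458.40; Sato 4,065,856.89.
Cap binds for Sato ($3,456,000); residual $5,389,100 reallocated over remaining capital contributed 266,595.
Remaining shares: Kowalski 1,142,021.44 → $1,142,000; Okafor 4,247,078.56 → $4,247,100.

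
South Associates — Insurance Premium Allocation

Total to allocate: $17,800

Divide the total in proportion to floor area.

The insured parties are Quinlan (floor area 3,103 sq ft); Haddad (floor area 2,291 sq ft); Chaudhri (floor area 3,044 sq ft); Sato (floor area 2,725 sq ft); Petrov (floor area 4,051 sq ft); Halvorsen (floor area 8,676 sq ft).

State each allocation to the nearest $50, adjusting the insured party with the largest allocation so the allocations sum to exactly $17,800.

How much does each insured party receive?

Combined floor area = 23,890.
Proportional shares: Quinlan 3,103/23,890 × $17,800 = 2,311.99; Haddad 2,291/23,890 × $17,800 = 1,706.98; Chaudhri 3,044/23,890 × $17,800 = 2,268.03; Sato 2,725/23,890 × $17,800 = 2,030.35; Petrov 4,051/23,890 × $17,800 = 3,018.33; Halvorsen 8,676/23,890 × $17,800 = 6,464.33.
After rounding ($50): Quinlan $2,300; Haddad $1,700; Chaudhri $2,250; Sato $2,050; Petrov $3,000; Halvorsen $6,450. Sum = $17,750.
Difference $17,800 − $17,750 = +$50 applied to largest allocation (Halvorsen): Halvorsen becomes $6,500.

Quinlan: $2,300 · Haddad: $1,700 · Chaudhri: $2,250 · Sato: $2,050 · Petrov: $3,000 · Halvorsen: $6,500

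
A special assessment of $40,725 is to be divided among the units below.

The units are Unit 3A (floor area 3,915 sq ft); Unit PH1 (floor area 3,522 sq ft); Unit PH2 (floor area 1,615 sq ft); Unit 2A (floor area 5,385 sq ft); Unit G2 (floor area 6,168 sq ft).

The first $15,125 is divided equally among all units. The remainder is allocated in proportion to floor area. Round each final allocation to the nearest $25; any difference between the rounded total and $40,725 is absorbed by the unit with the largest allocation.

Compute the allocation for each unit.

First tranche $15,125 split equally: $3,025 each.
Remainder $25,600 by floor area (total 20,605): Unit 3A 4,864.06 → $4,875; Unit PH1 4,375.79 → $4,375; Unit PH2 2,006.50 → $2,000; Unit 2A 6,690.41 → $6,700; Unit G2 7,663.23 → $7,675.
Rounding difference −$25 on remainder applied to Unit G2.
Totals: Unit 3A $3,025 + $4,875 = $7,900; Unit PH1 $3,025 + $4,375 = $7,400; Unit PH2 $3,025 + $2,000 = $5,025; Unit 2A $3,025 + $6,700 = $9,725; Unit G2 $3,025 + $7,650 = $10,675.

Unit 3A: $7,900 | Unit PH1: $7,400 | Unit PH2: $5,025 | Unit 2A: $9,725 | Unit G2: $10,675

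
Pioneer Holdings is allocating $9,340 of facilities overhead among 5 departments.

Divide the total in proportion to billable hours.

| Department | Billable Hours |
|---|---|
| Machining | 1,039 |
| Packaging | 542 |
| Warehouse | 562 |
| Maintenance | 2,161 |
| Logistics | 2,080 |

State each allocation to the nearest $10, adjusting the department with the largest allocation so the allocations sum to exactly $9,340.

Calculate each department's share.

Machining: $1,520 · Packaging: $790 · Warehouse: $820 · Maintenance: $3,170 · Logistics: $3,040

Billable hours total: 6,384.
Raw shares: Machining 1,039/6,384 × $9,340 = 1,520.09; Packaging 542/6,384 × $9,340 = 792.96; Warehouse 562/6,384 × $9,340 = 822.22; Maintenance 2,161/6,384 × $9,340 = 3,161.61; Logistics 2,080/6,384 × $9,340 = 3,043.11.
After rounding ($10): Machining $1,520; Packaging $790; Warehouse $820; Maintenance $3,160; Logistics $3,040. Sum = $9,330.
Difference $9,340 − $9,330 = +$10 applied to largest allocation (Maintenance): Maintenance becomes $3,170.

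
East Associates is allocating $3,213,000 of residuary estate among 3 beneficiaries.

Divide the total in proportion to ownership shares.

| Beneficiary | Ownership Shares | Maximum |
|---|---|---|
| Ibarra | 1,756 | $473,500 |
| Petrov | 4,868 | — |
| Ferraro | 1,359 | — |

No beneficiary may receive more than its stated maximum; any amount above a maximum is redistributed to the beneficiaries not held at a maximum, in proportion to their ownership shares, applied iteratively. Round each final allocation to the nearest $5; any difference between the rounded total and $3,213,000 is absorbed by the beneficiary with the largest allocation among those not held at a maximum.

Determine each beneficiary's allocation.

Ibarra: $473,500 · Petrov: $2,141,625 · Ferraro: $597,875

Ownership shares total: 7,983.
Proportional shares (ignoring caps): Ibarra 706,755.36; Petrov 1,959,273.96; Ferraro 546,970.69.
Held at cap: Ibarra ($473,500); residual $2,739,500 reallocated over remaining ownership shares 6,227.
Remaining shares: Petrov 2,141,622.93 → $2,141,625; Ferraro 597,877.07 → $597,875.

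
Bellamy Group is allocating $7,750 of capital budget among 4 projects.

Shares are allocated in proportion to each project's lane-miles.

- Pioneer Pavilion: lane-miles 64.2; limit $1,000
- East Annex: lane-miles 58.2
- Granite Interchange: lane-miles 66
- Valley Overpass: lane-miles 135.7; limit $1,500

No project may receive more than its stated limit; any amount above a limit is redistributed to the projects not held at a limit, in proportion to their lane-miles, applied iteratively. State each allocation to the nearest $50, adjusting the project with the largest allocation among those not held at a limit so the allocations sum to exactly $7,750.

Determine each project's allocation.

Pioneer Pavilion: $1,000 | East Annex: $2,450 | Granite Interchange: $2,800 | Valley Overpass: $1,500

Sum of lane-miles: 324.1.
Proportional shares (ignoring caps): Pioneer Pavilion 1,535.17; East Annex 1,391.70; Granite Interchange 1,578.22; Valley Overpass 3,244.91.
Held at cap: Pioneer Pavilion ($1,000), Valley Overpass ($1,500); remaining pool $5,250 reallocated over remaining lane-miles 124.2.
Shares after redistribution: East Annex 2,460.14 → $2,450; Granite Interchange 2,789.86 → $2,800.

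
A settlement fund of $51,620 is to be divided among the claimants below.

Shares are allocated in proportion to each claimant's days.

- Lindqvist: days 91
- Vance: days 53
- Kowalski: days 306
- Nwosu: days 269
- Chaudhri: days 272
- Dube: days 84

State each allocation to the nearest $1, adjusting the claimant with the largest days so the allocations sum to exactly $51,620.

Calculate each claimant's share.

Total days = 91 + 53 + 306 + 269 + 272 + 84 = 1,075.
Unrounded shares: Lindqvist 4,369.69; Vance 2,544.99; Kowalski 14,693.69; Nwosu 12,917.00; Chaudhri 13,061.06; Dube 4,033.56.
After rounding ($1): Lindqvist $4,370; Vance $2,545; Kowalski $14,694; Nwosu $12,917; Chaudhri $13,061; Dube $4,034. Sum = $51,621.
Difference $51,620 − $51,621 = −$1 applied to largest days (Kowalski): Kowalski becomes $14,693.

Lindqvist: $4,370; Vance: $2,545; Kowalski: $14,693; Nwosu: $12,917; Chaudhri: $13,061; Dube: $4,034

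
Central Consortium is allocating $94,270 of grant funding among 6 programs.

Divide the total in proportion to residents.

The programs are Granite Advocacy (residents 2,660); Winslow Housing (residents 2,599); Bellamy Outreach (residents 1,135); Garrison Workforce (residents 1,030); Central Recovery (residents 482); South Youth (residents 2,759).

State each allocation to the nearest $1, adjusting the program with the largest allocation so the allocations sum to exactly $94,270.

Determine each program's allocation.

Combined residents = 10,665.
Unrounded shares: Granite Advocacy 2,660/10,665 × $94,270 = 23,512.26; Winslow Housing 2,599/10,665 × $94,270 = 22,973.06; Bellamy Outreach 1,135/10,665 × $94,270 = 10,032.48; Garrison Workforce 1,030/10,665 × $94,270 = 9,104.37; Central Recovery 482/10,665 × $94,270 = 4,260.49; South Youth 2,759/10,665 × $94,270 = 24,387.34.
At nearest $1: Granite Advocacy $23,512; Winslow Housing $22,973; Bellamy Outreach $10,032; Garrison Workforce $9,104; Central Recovery $4,260; South Youth $24,387. Sum = $94,268.
Difference $94,270 − $94,268 = +$2 applied to largest allocation (South Youth): South Youth becomes $24,389.

Granite Advocacy: $23,512; Winslow Housing: $22,973; Bellamy Outreach: $10,032; Garrison Workforce: $9,104; Central Recovery: $4,260; South Youth: $24,389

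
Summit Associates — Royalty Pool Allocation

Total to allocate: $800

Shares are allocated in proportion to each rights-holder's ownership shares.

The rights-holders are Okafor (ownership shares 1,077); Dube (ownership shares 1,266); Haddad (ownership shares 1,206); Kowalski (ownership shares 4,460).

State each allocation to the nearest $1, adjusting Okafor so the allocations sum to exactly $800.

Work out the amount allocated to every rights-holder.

Okafor: $109 · Dube: $126 · Haddad: $120 · Kowalski: $445

Ownership shares total: 8,009.
Proportional shares: Okafor 1,077/8,009 × $800 = 107.58; Dube 1,266/8,009 × $800 = 126.46; Haddad 1,206/8,009 × $800 = 120.46; Kowalski 4,460/8,009 × $800 = 445.499.
Rounded to nearest $1: Okafor $108; Dube $126; Haddad $120; Kowalski $445. Sum = $799.
Difference $800 − $799 = +$1 applied to Okafor: Okafor becomes $109.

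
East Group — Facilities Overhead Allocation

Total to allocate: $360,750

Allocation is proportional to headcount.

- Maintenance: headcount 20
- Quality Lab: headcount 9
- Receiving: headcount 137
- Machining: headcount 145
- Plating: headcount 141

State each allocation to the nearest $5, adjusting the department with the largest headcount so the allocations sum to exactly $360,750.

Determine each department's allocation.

Maintenance: $15,960 | Quality Lab: $7,185 | Receiving: $109,340 | Machining: $115,730 | Plating: $112,535

Headcount total: 452.
Pro-rata amounts: Maintenance 20/452 × $360,750 = 15,962.39; Quality Lab 9/452 × $360,750 = 7,183.08; Receiving 137/452 × $360,750 = 109,342.37; Machining 145/452 × $360,750 = 115,727.32; Plating 141/452 × $360,750 = 112,534.85.
Rounded to nearest $5: Maintenance $15,960; Quality Lab $7,185; Receiving $109,340; Machining $115,725; Plating $112,535. Sum = $360,745.
Difference $360,750 − $360,745 = +$5 applied to largest headcount (Machining): Machining becomes $115,730.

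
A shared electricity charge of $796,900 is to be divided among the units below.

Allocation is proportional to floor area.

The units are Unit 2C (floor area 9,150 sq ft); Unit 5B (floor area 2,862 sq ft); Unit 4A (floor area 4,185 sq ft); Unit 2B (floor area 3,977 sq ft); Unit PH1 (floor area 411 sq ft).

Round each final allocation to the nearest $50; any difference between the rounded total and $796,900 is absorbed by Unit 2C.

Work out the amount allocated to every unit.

Unit 2C: $354,250 · Unit 5B: $110,800 · Unit 4A: $162,000 · Unit 2B: $153,950 · Unit PH1: $15,900

Total floor area = 20,585.
Proportional shares: Unit 2C 9,150/20,585 × $796,900 = 354,220.79; Unit 5B 2,862/20,585 × $796,900 = 110,795.62; Unit 4A 4,185/20,585 × $796,900 = 162,012.46; Unit 2B 3,977/20,585 × $796,900 = 153,960.23; Unit PH1 411/20,585 × $796,900 = 15,910.90.
At nearest $50: Unit 2C $354,200; Unit 5B $110,800; Unit 4A $162,000; Unit 2B $153,950; Unit PH1 $15,900. Sum = $796,850.
Difference $796,900 − $796,850 = +$50 applied to Unit 2C: Unit 2C becomes $354,250.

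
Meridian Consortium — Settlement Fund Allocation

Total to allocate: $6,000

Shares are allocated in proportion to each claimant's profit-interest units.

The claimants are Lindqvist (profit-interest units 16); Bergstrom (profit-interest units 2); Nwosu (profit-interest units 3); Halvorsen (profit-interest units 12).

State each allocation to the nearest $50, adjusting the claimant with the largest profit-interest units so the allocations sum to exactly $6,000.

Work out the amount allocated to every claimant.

Combined profit-interest units = 16 + 2 + 3 + 12 = 33.
Unrounded shares: Lindqvist 2,909.09; Bergstrom 363.64; Nwosu 545.45; Halvorsen 2,181.82.
Rounded to nearest $50: Lindqvist $2,900; Bergstrom $350; Nwosu $550; Halvorsen $2,200. Sum = $6,000.
Sum already equals the total — no adjustment.

Lindqvist: $2,900 | Bergstrom: $350 | Nwosu: $550 | Halvorsen: $2,200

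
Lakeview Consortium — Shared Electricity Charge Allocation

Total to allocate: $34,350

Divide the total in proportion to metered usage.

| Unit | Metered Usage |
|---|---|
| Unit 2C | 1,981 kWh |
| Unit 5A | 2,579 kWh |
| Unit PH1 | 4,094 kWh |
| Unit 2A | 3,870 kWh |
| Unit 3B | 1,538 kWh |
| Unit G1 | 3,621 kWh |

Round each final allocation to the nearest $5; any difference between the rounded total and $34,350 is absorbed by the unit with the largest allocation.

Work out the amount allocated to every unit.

Unit 2C: $3,850 | Unit 5A: $5,010 | Unit PH1: $7,945 | Unit 2A: $7,520 | Unit 3B: $2,990 | Unit G1: $7,035

Sum of metered usage: 17,683.
Pro-rata amounts: Unit 2C 1,981/17,683 × $34,350 = 3,848.18; Unit 5A 2,579/17,683 × $34,350 = 5,009.82; Unit PH1 4,094/17,683 × $34,350 = 7,952.77; Unit 2A 3,870/17,683 × $34,350 = 7,517.64; Unit 3B 1,538/17,683 × $34,350 = 2,987.63; Unit G1 3,621/17,683 × $34,350 = 7,033.95.
Rounded to nearest $5: Unit 2C $3,850; Unit 5A $5,010; Unit PH1 $7,955; Unit 2A $7,520; Unit 3B $2,990; Unit G1 $7,035. Sum = $34,360.
Difference $34,350 − $34,360 = −$10 applied to largest allocation (Unit PH1): Unit PH1 becomes $7,945.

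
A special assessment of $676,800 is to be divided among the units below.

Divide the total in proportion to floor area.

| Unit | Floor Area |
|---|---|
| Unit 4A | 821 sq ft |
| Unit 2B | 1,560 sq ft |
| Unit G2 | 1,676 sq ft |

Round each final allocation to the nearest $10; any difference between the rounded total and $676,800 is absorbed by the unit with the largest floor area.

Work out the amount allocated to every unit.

Unit 4A: $136,960; Unit 2B: $260,240; Unit G2: $279,600

Floor area total: 4,057.
Proportional shares: Unit 4A 821/4,057 × $676,800 = 136,961.50; Unit 2B 1,560/4,057 × $676,800 = 260,243.53; Unit G2 1,676/4,057 × $676,800 = 279,594.97.
At nearest $10: Unit 4A $136,960; Unit 2B $260,240; Unit G2 $279,590. Sum = $676,790.
Difference $676,800 − $676,790 = +$10 applied to largest floor area (Unit G2): Unit G2 becomes $279,600.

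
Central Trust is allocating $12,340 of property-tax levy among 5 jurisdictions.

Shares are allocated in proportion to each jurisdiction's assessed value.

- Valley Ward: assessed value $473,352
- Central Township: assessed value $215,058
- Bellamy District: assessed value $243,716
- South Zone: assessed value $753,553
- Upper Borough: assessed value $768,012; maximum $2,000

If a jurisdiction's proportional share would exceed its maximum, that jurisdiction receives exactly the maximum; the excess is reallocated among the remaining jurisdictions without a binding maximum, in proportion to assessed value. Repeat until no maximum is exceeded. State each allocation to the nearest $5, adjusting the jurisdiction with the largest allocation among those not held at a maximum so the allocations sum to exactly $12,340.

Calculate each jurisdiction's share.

Valley Ward: $2,905; Central Township: $1,320; Bellamy District: $1,495; South Zone: $4,620; Upper Borough: $2,000

Combined assessed value = 2,453,691.
Pro-rata shares before constraints: Valley Ward 2,380.56; Central Township 1,081.56; Bellamy District 1,225.69; South Zone 3,789.74; Upper Borough 3,862.45.
Held at cap: Upper Borough ($2,000); remaining pool $10,340 reallocated over remaining assessed value 1,685,679.
Remaining shares: Valley Ward 2,903.55 → $2,905; Central Township 1,319.17 → $1,320; Bellamy District 1,494.96 → $1,495; South Zone 4,622.31 → $4,620.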